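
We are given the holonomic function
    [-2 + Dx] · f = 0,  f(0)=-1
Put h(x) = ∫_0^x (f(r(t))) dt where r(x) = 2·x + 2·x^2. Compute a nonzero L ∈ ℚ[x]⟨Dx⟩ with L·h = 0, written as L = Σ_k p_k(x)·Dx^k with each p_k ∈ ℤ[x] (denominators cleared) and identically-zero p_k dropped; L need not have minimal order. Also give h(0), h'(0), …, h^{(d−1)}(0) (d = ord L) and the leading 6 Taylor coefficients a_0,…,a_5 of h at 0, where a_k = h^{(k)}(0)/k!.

f: a_k = -1, -2, -2, -4/3, -2/3, -4/15, …
L₀ from L_f via x↦r, Dx↦r'^{-1}Dx.
h=∫₀ˣh₀: take L = L₀·Dx.
L = (-4 - 8·x)·Dx + Dx^2  (order 2).
h: a_k = 0, -1, -2, -4, -20/3, -152/15, …
ICs: h(0) = 0, h′(0) = -1.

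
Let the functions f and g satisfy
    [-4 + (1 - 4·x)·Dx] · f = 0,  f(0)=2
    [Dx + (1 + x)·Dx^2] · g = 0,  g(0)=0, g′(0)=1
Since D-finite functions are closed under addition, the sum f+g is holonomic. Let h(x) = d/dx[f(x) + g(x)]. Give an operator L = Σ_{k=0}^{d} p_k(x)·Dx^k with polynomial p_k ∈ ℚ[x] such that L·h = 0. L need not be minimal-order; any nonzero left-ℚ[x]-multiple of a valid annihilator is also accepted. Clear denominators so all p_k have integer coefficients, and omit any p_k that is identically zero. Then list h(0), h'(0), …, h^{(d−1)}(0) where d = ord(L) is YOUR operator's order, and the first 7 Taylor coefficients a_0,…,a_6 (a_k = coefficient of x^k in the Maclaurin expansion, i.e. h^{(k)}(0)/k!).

f: a_k = 2, 8, 32, 128, 512, 2048, 8192, …
g: a_k = 0, 1, -1/2, 1/3, -1/4, 1/5, -1/6, …
Sum ⇒ L₀ = lclm(L_f,L_g) in ℚ(x)⟨Dx⟩.
Differentiate: ansatz ord ≤ ord L₀ ⇒ L.
L = (112 + 32·x) + (94 + 208·x + 64·x^2)·Dx + (-9 + 23·x + 48·x^2 + 16·x^3)·Dx^2  (order 2).
h: a_k = 9, 63, 385, 2047, 10241, 49151, 229377, …
ICs: h(0) = 9, h′(0) = 63.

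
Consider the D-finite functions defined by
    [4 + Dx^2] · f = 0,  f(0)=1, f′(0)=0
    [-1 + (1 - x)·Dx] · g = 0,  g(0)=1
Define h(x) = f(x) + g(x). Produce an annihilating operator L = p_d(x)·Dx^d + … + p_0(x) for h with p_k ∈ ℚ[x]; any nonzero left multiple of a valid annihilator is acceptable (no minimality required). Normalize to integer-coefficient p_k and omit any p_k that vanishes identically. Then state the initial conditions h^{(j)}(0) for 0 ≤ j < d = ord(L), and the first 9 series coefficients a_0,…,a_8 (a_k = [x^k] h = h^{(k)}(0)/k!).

L = (-20 + 16·x - 8·x^2) + (12 - 28·x + 24·x^2 - 8·x^3)·Dx + (-5 + 4·x - 2·x^2)·Dx^2 + (3 - 7·x + 6·x^2 - 2·x^3)·Dx^3  (order 3).
h: a_k = 2, 1, -1, 1, 5/3, 1, 41/45, 1, 317/315, …
ICs: h(0) = 2, h′(0) = 1, h′′(0) = -2.

f: a_k = 1, 0, -2, 0, 2/3, 0, -4/45, 0, 2/315, …
g: a_k = 1, 1, 1, 1, 1, 1, 1, 1, 1, …
f+g: L₀ = lclm(L_f,L_g), ord ≤ 2+1.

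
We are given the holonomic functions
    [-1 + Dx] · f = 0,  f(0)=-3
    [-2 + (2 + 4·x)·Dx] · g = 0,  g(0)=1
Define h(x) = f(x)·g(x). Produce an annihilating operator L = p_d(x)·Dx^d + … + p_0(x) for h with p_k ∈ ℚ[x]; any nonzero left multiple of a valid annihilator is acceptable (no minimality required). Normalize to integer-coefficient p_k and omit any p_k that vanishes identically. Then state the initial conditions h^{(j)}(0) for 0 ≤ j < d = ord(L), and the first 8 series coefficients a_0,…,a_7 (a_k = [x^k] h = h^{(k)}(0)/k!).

f: a_k = -3, -3, -3/2, -1/2, -1/8, -1/40, -1/240, -1/1680, …
g: a_k = 1, 1, -1/2, 1/2, -5/8, 7/8, -21/16, 33/16, …
h₀=f·g: eliminate ⇒ L₀, order ≤ 1·1.
L = (-2 - 2·x) + (1 + 2·x)·Dx  (order 1).
h: a_k = -3, -6, -3, -2, 1/2, -7/5, 61/30, -347/105, …
ICs: h(0) = -3.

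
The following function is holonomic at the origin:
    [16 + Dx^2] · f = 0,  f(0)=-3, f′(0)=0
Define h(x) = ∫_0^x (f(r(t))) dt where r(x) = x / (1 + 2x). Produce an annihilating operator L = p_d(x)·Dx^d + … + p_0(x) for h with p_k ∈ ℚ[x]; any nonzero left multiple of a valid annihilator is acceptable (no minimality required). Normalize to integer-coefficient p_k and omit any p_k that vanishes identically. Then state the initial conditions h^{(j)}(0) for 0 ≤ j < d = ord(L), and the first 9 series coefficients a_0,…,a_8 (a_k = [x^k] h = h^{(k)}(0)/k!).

f: a_k = -3, 0, 24, 0, -32, 0, 256/15, 0, -512/105, …
Change of var in L_f (x↦r) gives L₀.
∫: right-multiply L₀ by Dx.
L = 16·Dx + (4 + 24·x + 48·x^2 + 32·x^3)·Dx^2 + (1 + 8·x + 24·x^2 + 32·x^3 + 16·x^4)·Dx^3  (order 3).
h: a_k = 0, -3, 0, 8, -24, 256/5, -256/3, 1408/15, 192/5, …
ICs: h(0) = 0, h′(0) = -3, h′′(0) = 0.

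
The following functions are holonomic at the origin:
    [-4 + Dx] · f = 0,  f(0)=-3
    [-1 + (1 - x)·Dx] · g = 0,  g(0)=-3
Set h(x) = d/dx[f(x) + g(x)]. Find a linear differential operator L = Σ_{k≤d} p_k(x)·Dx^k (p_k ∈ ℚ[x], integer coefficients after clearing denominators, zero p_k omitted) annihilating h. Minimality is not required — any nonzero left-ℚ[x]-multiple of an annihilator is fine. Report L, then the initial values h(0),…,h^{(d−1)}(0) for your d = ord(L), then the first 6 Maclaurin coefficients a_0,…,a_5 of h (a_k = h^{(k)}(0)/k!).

L = (-4 + 16·x) + (5 - 16·x + 8·x^2)·Dx + (-1 + 3·x - 2·x^2)·Dx^2  (order 2).
h: a_k = -15, -54, -105, -140, -143, -602/5, …
ICs: h(0) = -15, h′(0) = -54.

f: a_k = -3, -12, -24, -32, -32, -128/5, …
g: a_k = -3, -3, -3, -3, -3, -3, …
Sum ⇒ L₀ = lclm(L_f,L_g) in ℚ(x)⟨Dx⟩.
h₀' ⇒ L via d/dx closure of L₀.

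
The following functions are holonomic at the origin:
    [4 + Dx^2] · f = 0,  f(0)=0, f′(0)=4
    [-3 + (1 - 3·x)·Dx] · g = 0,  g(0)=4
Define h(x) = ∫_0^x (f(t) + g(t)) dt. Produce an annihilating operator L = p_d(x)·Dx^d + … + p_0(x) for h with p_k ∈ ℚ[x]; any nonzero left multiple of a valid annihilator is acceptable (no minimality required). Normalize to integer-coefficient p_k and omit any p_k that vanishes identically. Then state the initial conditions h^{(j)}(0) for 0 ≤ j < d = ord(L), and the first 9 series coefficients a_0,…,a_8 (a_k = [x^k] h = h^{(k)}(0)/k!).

f: a_k = 0, 4, 0, -8/3, 0, 8/15, 0, -16/315, 0, …
g: a_k = 4, 12, 36, 108, 324, 972, 2916, 8748, 26244, …
Sum ⇒ L₀ = lclm(L_f,L_g) in ℚ(x)⟨Dx⟩.
Integrate: L := L₀·Dx.
L = (-348 + 144·x - 216·x^2)·Dx + (44 - 180·x + 216·x^2 - 216·x^3)·Dx^2 + (-87 + 36·x - 54·x^2)·Dx^3 + (11 - 45·x + 54·x^2 - 54·x^3)·Dx^4  (order 4).
h: a_k = 0, 4, 8, 12, 79/3, 324/5, 7294/45, 2916/7, 688901/630, …
ICs: h(0) = 0, h′(0) = 4, h′′(0) = 16, h′′′(0) = 72.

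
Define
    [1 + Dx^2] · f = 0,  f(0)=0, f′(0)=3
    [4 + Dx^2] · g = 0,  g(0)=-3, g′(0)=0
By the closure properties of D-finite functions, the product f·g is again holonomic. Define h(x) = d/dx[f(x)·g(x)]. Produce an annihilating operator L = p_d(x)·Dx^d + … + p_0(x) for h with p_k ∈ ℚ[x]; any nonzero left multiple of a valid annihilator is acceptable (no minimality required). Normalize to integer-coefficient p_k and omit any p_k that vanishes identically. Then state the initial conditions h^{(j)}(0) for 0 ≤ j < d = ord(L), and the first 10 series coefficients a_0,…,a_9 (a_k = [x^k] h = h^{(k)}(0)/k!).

L = 9 + 10·Dx^2 + Dx^4  (order 4).
h: a_k = -9, 0, 117/2, 0, -363/8, 0, 1093/80, 0, -9841/4480, 0, …
ICs: h(0) = -9, h′(0) = 0, h′′(0) = 117, h′′′(0) = 0.

f: a_k = 0, 3, 0, -1/2, 0, 1/40, 0, -1/1680, 0, 1/120960, …
g: a_k = -3, 0, 6, 0, -2, 0, 4/15, 0, -2/105, 0, …
f·g: L₀ = L_f ⊗_s L_g, ord ≤ 2·2.
h=h₀': d/dx-closure on L₀ ⇒ L.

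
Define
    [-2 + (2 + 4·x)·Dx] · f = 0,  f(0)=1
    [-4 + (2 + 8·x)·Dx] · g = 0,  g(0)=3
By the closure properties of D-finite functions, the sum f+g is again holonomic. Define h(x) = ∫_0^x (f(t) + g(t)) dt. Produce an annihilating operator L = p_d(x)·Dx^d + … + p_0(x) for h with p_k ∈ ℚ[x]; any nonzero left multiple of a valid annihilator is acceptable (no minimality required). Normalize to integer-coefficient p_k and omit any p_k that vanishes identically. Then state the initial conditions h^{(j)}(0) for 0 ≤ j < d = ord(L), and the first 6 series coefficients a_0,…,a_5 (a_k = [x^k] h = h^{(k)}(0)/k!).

f: a_k = 1, 1, -1/2, 1/2, -5/8, 7/8, …
g: a_k = 3, 6, -6, 12, -30, 84, …
Sum ⇒ L₀ = lclm(L_f,L_g) in ℚ(x)⟨Dx⟩.
∫: right-multiply L₀ by Dx.
L = -2·Dx + (3 + 8·x)·Dx^2 + (1 + 6·x + 8·x^2)·Dx^3  (order 3).
h: a_k = 0, 4, 7/2, -13/6, 25/8, -49/8, …
ICs: h(0) = 0, h′(0) = 4, h′′(0) = 7.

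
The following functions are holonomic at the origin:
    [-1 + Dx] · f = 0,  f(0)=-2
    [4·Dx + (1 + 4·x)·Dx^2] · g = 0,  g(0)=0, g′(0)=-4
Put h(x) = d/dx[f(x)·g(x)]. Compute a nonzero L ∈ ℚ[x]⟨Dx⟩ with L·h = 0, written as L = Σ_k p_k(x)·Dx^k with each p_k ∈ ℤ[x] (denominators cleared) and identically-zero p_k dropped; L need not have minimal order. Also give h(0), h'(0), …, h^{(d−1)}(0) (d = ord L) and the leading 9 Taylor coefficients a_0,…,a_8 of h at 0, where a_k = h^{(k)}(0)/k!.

f: a_k = -2, -2, -1, -1/3, -1/12, -1/60, -1/360, -1/2520, -1/20160, …
g: a_k = 0, -4, 8, -64/3, 64, -1024/5, 2048/3, -16384/7, 8192, …
f·g: L₀ = L_f ⊗_s L_g, ord ≤ 1·2.
h₀' ⇒ L via d/dx closure of L₀.
L = (25 - 24·x + 16·x^2) + (-22 + 32·x - 32·x^2)·Dx + (-3 - 8·x + 16·x^2)·Dx^2  (order 2).
h: a_k = 8, -16, 92, -368, 1503, -18238/3, 2205587/90, -4436012/45, 665269331/1680, …
ICs: h(0) = 8, h′(0) = -16.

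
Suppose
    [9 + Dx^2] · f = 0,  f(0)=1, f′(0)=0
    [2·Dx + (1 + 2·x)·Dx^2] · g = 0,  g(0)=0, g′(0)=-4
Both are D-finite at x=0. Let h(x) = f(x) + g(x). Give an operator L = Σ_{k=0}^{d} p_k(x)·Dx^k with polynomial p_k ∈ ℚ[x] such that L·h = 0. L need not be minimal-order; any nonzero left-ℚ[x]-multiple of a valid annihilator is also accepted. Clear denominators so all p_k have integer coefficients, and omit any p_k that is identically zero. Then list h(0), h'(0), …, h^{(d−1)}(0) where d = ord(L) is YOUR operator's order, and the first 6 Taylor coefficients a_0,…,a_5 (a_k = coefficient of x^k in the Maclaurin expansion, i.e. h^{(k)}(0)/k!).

f: a_k = 1, 0, -9/2, 0, 27/8, 0, …
g: a_k = 0, -4, 4, -16/3, 8, -64/5, …
h₀=f+g: left-lcm gives L₀, ord ≤ 4.
L = (594 + 648·x + 648·x^2)·Dx + (153 + 630·x + 972·x^2 + 648·x^3)·Dx^2 + (66 + 72·x + 72·x^2)·Dx^3 + (17 + 70·x + 108·x^2 + 72·x^3)·Dx^4  (order 4).
h: a_k = 1, -4, -1/2, -16/3, 91/8, -64/5, …
ICs: h(0) = 1, h′(0) = -4, h′′(0) = -1, h′′′(0) = -32.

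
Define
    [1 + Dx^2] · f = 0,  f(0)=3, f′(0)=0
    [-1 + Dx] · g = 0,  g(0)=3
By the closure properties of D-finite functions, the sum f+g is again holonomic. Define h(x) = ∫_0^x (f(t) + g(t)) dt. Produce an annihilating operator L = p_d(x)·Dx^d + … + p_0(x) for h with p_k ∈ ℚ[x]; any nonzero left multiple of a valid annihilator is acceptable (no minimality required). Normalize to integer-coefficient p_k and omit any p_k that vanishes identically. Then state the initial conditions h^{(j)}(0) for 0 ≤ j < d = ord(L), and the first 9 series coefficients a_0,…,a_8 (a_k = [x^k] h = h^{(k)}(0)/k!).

L = -Dx + Dx^2 - Dx^3 + Dx^4  (order 4).
h: a_k = 0, 6, 3/2, 0, 1/8, 1/20, 1/240, 0, 1/13440, …
ICs: h(0) = 0, h′(0) = 6, h′′(0) = 3, h′′′(0) = 0.

f: a_k = 3, 0, -3/2, 0, 1/8, 0, -1/240, 0, 1/13440, …
g: a_k = 3, 3, 3/2, 1/2, 1/8, 1/40, 1/240, 1/1680, 1/13440, …
Weyl lclm of L_f,L_g ⇒ L₀ (ord ≤ 3).
Integrate: L := L₀·Dx.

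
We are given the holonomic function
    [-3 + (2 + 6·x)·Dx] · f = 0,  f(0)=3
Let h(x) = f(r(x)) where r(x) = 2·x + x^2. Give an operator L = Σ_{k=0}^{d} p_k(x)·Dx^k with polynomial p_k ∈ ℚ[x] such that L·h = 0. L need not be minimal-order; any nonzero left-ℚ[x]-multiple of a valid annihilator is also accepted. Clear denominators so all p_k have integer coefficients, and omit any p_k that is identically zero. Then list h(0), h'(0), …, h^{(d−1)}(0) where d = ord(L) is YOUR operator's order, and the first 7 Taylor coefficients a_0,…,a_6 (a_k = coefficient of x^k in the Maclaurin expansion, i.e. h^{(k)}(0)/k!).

L = (-3 - 3·x) + (1 + 6·x + 3·x^2)·Dx  (order 1).
h: a_k = 3, 9, -9, 27, -189/2, 729/2, -2997/2, …
ICs: h(0) = 3.

f: a_k = 3, 9/2, -27/8, 81/16, -1215/128, 5103/256, -45927/1024, …
f∘r: x↦r, Dx↦Dx/r' in L_f ⇒ L₀.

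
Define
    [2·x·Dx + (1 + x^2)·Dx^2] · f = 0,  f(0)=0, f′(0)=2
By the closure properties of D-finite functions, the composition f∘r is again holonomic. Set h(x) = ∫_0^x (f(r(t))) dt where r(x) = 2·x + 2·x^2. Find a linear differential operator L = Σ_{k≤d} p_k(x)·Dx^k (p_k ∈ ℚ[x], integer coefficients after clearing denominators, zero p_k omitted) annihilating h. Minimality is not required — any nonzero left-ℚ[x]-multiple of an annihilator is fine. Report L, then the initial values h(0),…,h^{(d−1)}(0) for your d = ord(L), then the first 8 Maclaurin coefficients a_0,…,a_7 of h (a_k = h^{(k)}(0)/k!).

L = (-2 + 8·x + 32·x^2 + 48·x^3 + 24·x^4)·Dx^2 + (1 + 2·x + 4·x^2 + 16·x^3 + 20·x^4 + 8·x^5)·Dx^3  (order 3).
h: a_k = 0, 0, 2, 4/3, -4/3, -16/5, -8/15, 176/21, …
ICs: h(0) = 0, h′(0) = 0, h′′(0) = 4.

f: a_k = 0, 2, 0, -2/3, 0, 2/5, 0, -2/7, …
Change of var in L_f (x↦r) gives L₀.
h=∫₀ˣh₀: take L = L₀·Dx.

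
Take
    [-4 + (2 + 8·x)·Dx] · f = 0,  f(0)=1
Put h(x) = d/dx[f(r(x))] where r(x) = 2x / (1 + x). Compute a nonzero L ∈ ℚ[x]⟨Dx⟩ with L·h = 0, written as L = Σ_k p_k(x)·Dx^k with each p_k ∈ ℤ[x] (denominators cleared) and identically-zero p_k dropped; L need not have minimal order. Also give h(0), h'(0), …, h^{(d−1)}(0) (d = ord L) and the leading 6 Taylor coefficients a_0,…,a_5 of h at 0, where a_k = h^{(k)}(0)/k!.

L = (-6 - 18·x) + (-1 - 10·x - 9·x^2)·Dx  (order 1).
h: a_k = 4, -24, 156, -1136, 8820, -70920, …
ICs: h(0) = 4.

f: a_k = 1, 2, -2, 4, -10, 28, …
Change of var in L_f (x↦r) gives L₀.
h₀' ⇒ L via d/dx closure of L₀.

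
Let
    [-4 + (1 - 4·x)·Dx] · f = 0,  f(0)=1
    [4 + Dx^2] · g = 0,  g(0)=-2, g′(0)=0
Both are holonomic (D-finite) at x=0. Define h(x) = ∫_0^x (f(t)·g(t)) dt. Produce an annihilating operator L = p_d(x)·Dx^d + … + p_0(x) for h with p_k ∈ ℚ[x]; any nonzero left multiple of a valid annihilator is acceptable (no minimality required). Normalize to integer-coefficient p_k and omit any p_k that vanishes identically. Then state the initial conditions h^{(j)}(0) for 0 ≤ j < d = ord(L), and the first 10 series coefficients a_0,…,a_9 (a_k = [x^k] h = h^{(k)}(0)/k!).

L = (-4 + 16·x)·Dx + 8·Dx^2 + (-1 + 4·x)·Dx^3  (order 3).
h: a_k = 0, -2, -4, -28/3, -28, -1348/15, -2696/9, -46216/45, -161756/45, -36233348/2835, …
ICs: h(0) = 0, h′(0) = -2, h′′(0) = -8.

f: a_k = 1, 4, 16, 64, 256, 1024, 4096, 16384, 65536, 262144, …
g: a_k = -2, 0, 4, 0, -4/3, 0, 8/45, 0, -4/315, 0, …
h₀=f·g: eliminate ⇒ L₀, order ≤ 1·2.
∫: right-multiply L₀ by Dx.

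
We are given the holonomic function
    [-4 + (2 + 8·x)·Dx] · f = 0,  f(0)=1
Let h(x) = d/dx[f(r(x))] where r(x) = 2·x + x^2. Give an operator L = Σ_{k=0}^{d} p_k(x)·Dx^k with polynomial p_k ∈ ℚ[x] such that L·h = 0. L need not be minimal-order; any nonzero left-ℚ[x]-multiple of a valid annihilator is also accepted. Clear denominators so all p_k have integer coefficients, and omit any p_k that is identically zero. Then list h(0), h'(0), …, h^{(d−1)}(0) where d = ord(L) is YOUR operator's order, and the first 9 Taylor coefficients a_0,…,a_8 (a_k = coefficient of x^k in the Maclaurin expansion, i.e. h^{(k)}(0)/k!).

L = -3 + (-1 - 9·x - 12·x^2 - 4·x^3)·Dx  (order 1).
h: a_k = 4, -12, 72, -456, 3000, -20232, 138768, -963408, 6749784, …
ICs: h(0) = 4.

f: a_k = 1, 2, -2, 4, -10, 28, -84, 264, -858, …
h₀=f(r): pull back L_f along r ⇒ L₀.
h=h₀': d/dx-closure on L₀ ⇒ L.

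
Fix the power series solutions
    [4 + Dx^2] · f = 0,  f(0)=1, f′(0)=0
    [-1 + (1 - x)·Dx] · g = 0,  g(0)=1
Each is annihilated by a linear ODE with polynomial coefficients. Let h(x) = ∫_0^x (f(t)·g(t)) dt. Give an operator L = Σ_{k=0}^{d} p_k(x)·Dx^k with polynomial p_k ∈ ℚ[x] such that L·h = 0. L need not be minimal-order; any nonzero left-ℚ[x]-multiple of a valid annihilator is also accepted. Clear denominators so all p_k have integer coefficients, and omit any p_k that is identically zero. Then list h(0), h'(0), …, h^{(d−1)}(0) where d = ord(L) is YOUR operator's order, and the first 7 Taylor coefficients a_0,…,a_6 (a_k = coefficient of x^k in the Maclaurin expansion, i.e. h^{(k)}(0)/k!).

L = (-4 + 4·x)·Dx + 2·Dx^2 + (-1 + x)·Dx^3  (order 3).
h: a_k = 0, 1, 1/2, -1/3, -1/4, -1/15, -1/18, …
ICs: h(0) = 0, h′(0) = 1, h′′(0) = 1.

f: a_k = 1, 0, -2, 0, 2/3, 0, -4/45, …
g: a_k = 1, 1, 1, 1, 1, 1, 1, …
f·g: L₀ = L_f ⊗_s L_g, ord ≤ 2·1.
∫: right-multiply L₀ by Dx.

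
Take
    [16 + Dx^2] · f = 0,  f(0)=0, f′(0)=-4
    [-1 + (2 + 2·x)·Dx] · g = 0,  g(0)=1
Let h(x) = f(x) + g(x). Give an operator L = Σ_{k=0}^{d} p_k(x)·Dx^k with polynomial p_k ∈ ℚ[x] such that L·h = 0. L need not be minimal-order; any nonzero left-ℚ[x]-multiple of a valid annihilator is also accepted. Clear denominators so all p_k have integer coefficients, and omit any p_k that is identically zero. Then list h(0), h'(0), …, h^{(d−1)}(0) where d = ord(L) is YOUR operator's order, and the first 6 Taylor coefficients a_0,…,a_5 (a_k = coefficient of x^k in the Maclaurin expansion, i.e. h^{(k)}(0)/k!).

L = (-1072 - 2048·x - 1024·x^2) + (2016 + 6112·x + 6144·x^2 + 2048·x^3)·Dx + (-67 - 128·x - 64·x^2)·Dx^2 + (126 + 382·x + 384·x^2 + 128·x^3)·Dx^3  (order 3).
h: a_k = 1, -7/2, -1/8, 515/48, -5/128, -32663/3840, …
ICs: h(0) = 1, h′(0) = -7/2, h′′(0) = -1/4.

f: a_k = 0, -4, 0, 32/3, 0, -128/15, …
g: a_k = 1, 1/2, -1/8, 1/16, -5/128, 7/256, …
Weyl lclm of L_f,L_g ⇒ L₀ (ord ≤ 3).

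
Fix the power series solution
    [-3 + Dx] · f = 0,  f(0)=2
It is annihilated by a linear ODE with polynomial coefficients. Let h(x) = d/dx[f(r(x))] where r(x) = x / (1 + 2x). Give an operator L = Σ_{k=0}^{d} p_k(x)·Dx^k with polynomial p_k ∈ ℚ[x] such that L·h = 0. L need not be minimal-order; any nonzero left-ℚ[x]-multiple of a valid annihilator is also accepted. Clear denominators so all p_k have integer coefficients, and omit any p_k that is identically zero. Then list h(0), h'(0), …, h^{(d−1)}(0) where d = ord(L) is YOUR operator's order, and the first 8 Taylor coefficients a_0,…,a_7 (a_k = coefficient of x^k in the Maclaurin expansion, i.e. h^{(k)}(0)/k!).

L = (-1 - 8·x) + (-1 - 4·x - 4·x^2)·Dx  (order 1).
h: a_k = 6, -6, -9, 51, -519/4, 4743/20, -12441/40, 45417/280, …
ICs: h(0) = 6.

f: a_k = 2, 6, 9, 9, 27/4, 81/20, 81/40, 243/280, …
f∘r: x↦r, Dx↦Dx/r' in L_f ⇒ L₀.
h₀' ⇒ L via d/dx closure of L₀.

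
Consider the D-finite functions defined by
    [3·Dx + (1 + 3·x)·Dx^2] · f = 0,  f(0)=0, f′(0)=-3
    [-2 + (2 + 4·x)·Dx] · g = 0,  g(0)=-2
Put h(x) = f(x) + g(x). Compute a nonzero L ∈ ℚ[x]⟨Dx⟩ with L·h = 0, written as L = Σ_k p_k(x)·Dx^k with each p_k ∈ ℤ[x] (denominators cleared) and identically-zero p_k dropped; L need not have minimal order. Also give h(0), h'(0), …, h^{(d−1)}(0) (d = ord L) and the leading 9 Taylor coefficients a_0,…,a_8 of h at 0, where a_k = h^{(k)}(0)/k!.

L = (18 + 18·x)·Dx + (30 + 108·x + 90·x^2)·Dx^2 + (4 + 26·x + 54·x^2 + 36·x^3)·Dx^3  (order 3).
h: a_k = -2, -5, 11/2, -10, 43/2, -1007/20, 993/8, -17727/56, 52917/64, …
ICs: h(0) = -2, h′(0) = -5, h′′(0) = 11.

f: a_k = 0, -3, 9/2, -9, 81/4, -243/5, 243/2, -2187/7, 6561/8, …
g: a_k = -2, -2, 1, -1, 5/4, -7/4, 21/8, -33/8, 429/64, …
Weyl lclm of L_f,L_g ⇒ L₀ (ord ≤ 3).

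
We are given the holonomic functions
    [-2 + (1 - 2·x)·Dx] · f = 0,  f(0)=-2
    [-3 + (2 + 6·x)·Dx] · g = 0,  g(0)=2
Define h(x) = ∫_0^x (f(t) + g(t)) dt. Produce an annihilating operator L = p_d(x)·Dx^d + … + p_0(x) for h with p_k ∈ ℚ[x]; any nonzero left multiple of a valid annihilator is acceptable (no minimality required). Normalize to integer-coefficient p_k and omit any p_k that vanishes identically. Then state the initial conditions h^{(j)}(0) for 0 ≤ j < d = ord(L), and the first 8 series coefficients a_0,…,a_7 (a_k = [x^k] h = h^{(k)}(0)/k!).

f: a_k = -2, -4, -8, -16, -32, -64, -128, -256, …
g: a_k = 2, 3, -9/4, 27/8, -405/64, 1701/128, -15309/512, 72171/1024, …
Sum ⇒ L₀ = lclm(L_f,L_g) in ℚ(x)⟨Dx⟩.
Integrate: L := L₀·Dx.
L = (-66 - 108·x)·Dx + (41 + 156·x + 324·x^2)·Dx^2 + (-2 - 38·x - 24·x^2 + 216·x^3)·Dx^3  (order 3).
h: a_k = 0, 0, -1/2, -41/12, -101/32, -2453/320, -6491/768, -80845/3584, …
ICs: h(0) = 0, h′(0) = 0, h′′(0) = -1.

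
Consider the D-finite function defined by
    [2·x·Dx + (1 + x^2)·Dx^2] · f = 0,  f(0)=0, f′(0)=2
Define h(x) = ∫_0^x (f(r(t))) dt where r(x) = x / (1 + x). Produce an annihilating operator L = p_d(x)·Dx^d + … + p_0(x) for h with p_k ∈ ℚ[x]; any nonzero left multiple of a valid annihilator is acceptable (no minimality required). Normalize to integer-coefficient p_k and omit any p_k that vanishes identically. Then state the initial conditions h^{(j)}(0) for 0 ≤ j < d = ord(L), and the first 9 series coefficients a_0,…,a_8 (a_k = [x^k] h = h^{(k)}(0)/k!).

L = (2 + 4·x)·Dx^2 + (1 + 2·x + 2·x^2)·Dx^3  (order 3).
h: a_k = 0, 0, 1, -2/3, 1/3, 0, -4/15, 8/21, -2/7, …
ICs: h(0) = 0, h′(0) = 0, h′′(0) = 2.

f: a_k = 0, 2, 0, -2/3, 0, 2/5, 0, -2/7, 0, …
Substitute x→r, Dx→(1/r')Dx; clear ⇒ L₀.
h=∫₀ˣh₀: take L = L₀·Dx.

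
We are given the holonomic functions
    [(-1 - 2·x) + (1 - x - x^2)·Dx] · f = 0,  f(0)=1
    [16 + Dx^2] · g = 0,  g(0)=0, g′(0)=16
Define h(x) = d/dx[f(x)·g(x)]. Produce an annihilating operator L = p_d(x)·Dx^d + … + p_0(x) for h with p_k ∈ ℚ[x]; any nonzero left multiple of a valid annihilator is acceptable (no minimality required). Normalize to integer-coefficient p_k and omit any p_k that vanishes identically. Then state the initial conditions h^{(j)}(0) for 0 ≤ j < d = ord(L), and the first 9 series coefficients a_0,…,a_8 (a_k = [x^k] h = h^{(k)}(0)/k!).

L = (54 - 256·x - 128·x^2 + 256·x^3 + 128·x^4) + (-13 - 10·x + 48·x^2 + 32·x^3)·Dx + (7 - 15·x - 7·x^2 + 16·x^3 + 8·x^4)·Dx^2  (order 2).
h: a_k = 16, 32, -32, 64/3, 144, 1024/5, 15728/45, 42368/63, 388064/315, …
ICs: h(0) = 16, h′(0) = 32.

f: a_k = 1, 1, 2, 3, 5, 8, 13, 21, 34, …
g: a_k = 0, 16, 0, -128/3, 0, 512/15, 0, -4096/315, 0, …
Sym-product of L_f,L_g gives L₀ (≤ ord 2).
h=h₀': d/dx-closure on L₀ ⇒ L.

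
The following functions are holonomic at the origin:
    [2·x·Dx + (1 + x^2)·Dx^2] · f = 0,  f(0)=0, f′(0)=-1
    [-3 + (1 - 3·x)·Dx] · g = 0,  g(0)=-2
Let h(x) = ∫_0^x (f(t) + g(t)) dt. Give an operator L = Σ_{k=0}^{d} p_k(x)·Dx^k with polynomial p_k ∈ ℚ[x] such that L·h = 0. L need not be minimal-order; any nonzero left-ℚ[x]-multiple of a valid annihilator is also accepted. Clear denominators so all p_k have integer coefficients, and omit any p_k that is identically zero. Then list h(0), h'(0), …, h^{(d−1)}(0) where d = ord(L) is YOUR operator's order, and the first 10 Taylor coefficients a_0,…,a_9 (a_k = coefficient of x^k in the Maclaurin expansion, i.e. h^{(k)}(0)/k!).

L = (6 - 72·x - 18·x^2)·Dx^2 + (-28 + 6·x - 60·x^2 - 18·x^3)·Dx^3 + (3 - 8·x - 8·x^3 - 3·x^4)·Dx^4  (order 4).
h: a_k = 0, -2, -7/2, -6, -161/12, -162/5, -2431/30, -1458/7, -30617/56, -1458, …
ICs: h(0) = 0, h′(0) = -2, h′′(0) = -7, h′′′(0) = -36.

f: a_k = 0, -1, 0, 1/3, 0, -1/5, 0, 1/7, 0, -1/9, …
g: a_k = -2, -6, -18, -54, -162, -486, -1458, -4374, -13122, -39366, …
f+g: L₀ = lclm(L_f,L_g), ord ≤ 2+1.
∫: right-multiply L₀ by Dx.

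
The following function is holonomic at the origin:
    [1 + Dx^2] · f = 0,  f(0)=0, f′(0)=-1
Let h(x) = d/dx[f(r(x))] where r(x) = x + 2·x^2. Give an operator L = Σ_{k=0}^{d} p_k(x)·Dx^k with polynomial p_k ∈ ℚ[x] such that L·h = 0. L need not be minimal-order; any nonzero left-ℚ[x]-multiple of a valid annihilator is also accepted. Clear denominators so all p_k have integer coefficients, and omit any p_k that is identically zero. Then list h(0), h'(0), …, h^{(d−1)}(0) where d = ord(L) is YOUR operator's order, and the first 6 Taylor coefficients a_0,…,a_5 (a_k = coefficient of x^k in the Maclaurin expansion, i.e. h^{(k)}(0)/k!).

f: a_k = 0, -1, 0, 1/6, 0, -1/120, …
Substitute x→r, Dx→(1/r')Dx; clear ⇒ L₀.
Differentiate: ansatz ord ≤ ord L₀ ⇒ L.
L = (49 + 16·x + 96·x^2 + 256·x^3 + 256·x^4) + (-12 - 48·x)·Dx + (1 + 8·x + 16·x^2)·Dx^2  (order 2).
h: a_k = -1, -4, 1/2, 4, 239/24, 15/2, …
ICs: h(0) = -1, h′(0) = -4.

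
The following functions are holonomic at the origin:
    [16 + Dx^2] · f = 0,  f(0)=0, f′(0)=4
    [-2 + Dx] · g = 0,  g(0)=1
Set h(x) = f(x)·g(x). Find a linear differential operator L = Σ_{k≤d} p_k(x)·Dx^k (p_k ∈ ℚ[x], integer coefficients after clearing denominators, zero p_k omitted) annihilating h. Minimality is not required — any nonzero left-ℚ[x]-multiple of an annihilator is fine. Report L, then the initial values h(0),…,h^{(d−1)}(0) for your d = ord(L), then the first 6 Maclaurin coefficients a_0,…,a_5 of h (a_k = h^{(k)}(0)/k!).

L = 20 - 4·Dx + Dx^2  (order 2).
h: a_k = 0, 4, 8, -8/3, -16, -152/15, …
ICs: h(0) = 0, h′(0) = 4.

f: a_k = 0, 4, 0, -32/3, 0, 128/15, …
g: a_k = 1, 2, 2, 4/3, 2/3, 4/15, …
Product ⇒ symmetric product L₀, ord ≤ 2.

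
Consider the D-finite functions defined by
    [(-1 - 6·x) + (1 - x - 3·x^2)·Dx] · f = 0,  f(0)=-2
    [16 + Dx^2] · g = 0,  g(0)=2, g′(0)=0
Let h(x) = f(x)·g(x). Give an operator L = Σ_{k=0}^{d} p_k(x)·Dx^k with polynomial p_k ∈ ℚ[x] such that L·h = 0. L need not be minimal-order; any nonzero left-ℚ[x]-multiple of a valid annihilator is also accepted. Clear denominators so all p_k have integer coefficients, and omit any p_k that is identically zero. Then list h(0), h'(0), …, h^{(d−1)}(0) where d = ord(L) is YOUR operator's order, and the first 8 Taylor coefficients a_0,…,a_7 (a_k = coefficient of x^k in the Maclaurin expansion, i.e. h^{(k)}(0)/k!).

f: a_k = -2, -2, -8, -14, -38, -80, -194, -434, …
g: a_k = 2, 0, -16, 0, 64/3, 0, -512/45, 0, …
L₀ := L_f ⊗_s L_g (sym. prod.), ord ≤ 2.
L = (-10 + 16·x + 48·x^2) + (2 + 12·x)·Dx + (-1 + x + 3·x^2)·Dx^2  (order 2).
h: a_k = -4, -4, 16, 4, 28/3, 64/3, 3244/45, 6124/45, …
ICs: h(0) = -4, h′(0) = -4.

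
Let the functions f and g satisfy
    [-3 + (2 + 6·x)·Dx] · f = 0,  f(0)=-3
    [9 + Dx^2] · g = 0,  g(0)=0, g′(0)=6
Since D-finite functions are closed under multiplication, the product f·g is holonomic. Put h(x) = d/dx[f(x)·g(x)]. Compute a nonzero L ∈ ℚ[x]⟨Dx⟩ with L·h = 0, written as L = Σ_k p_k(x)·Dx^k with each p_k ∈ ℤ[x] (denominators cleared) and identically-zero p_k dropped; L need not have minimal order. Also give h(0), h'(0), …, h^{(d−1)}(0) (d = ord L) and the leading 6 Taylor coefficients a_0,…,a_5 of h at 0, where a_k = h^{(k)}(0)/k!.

L = (477 + 3888·x + 11016·x^2 + 15552·x^3 + 11664·x^4) + (-12 - 324·x - 1296·x^2 - 1296·x^3)·Dx + (28 + 264·x + 972·x^2 + 1728·x^3 + 1296·x^4)·Dx^2  (order 2).
h: a_k = -18, -54, 567/4, 81/2, 4617/64, -177147/320, …
ICs: h(0) = -18, h′(0) = -54.

f: a_k = -3, -9/2, 27/8, -81/16, 1215/128, -5103/256, …
g: a_k = 0, 6, 0, -9, 0, 81/20, …
Sym-product of L_f,L_g gives L₀ (≤ ord 2).
h=h₀': d/dx-closure on L₀ ⇒ L.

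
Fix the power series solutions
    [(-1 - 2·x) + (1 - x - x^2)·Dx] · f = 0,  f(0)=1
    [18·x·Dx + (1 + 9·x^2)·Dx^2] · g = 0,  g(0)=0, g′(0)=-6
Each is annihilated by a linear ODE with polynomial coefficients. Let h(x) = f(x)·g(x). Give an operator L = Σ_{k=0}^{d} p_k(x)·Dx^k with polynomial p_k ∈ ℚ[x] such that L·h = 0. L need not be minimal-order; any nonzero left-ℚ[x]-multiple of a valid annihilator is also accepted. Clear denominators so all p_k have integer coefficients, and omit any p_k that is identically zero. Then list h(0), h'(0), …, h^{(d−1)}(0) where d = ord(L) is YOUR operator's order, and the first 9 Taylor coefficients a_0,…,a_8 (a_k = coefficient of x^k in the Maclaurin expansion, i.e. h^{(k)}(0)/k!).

f: a_k = 1, 1, 2, 3, 5, 8, 13, 21, 34, …
g: a_k = 0, -6, 0, 18, 0, -486/5, 0, 4374/7, 0, …
f·g: L₀ = L_f ⊗_s L_g, ord ≤ 1·2.
L = (2 + 18·x + 54·x^2) + (2 - 14·x + 36·x^2 + 54·x^3)·Dx + (-1 + x - 8·x^2 + 9·x^3 + 9·x^4)·Dx^2  (order 2).
h: a_k = 0, -6, -6, 6, 0, -456/5, -456/5, 15486/35, 12294/35, …
ICs: h(0) = 0, h′(0) = -6.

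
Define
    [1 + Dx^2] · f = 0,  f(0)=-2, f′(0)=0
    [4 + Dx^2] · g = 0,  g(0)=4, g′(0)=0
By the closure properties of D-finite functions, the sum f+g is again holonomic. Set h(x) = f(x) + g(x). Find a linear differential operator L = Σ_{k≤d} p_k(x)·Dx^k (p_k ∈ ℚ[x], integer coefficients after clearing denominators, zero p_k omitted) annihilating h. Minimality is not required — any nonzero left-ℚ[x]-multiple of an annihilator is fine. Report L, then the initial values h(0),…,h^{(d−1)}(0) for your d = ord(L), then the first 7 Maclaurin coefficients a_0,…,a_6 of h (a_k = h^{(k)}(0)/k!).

f: a_k = -2, 0, 1, 0, -1/12, 0, 1/360, …
g: a_k = 4, 0, -8, 0, 8/3, 0, -16/45, …
Weyl lclm of L_f,L_g ⇒ L₀ (ord ≤ 4).
L = 4 + 5·Dx^2 + Dx^4  (order 4).
h: a_k = 2, 0, -7, 0, 31/12, 0, -127/360, …
ICs: h(0) = 2, h′(0) = 0, h′′(0) = -14, h′′′(0) = 0.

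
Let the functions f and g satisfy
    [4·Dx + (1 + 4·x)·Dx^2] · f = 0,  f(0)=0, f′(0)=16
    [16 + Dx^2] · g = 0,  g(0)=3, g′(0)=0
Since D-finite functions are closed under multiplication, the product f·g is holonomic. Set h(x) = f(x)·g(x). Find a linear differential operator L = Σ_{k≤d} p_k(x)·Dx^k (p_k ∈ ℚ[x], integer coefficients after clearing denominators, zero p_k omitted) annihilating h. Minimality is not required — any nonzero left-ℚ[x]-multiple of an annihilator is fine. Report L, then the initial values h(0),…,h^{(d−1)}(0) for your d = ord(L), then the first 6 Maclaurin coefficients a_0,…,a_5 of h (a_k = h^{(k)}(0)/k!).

L = (-768 + 6144·x + 77824·x^2 + 262144·x^3 + 262144·x^4) + (256 + 5120·x + 24576·x^2 + 32768·x^3)·Dx + (1280·x + 10752·x^2 + 32768·x^3 + 32768·x^4)·Dx^2 + (16 + 320·x + 1536·x^2 + 2048·x^3)·Dx^3 + (3 + 56·x + 368·x^2 + 1024·x^3 + 1024·x^4)·Dx^4  (order 4).
h: a_k = 0, 48, -96, -128, 0, 4608/5, …
ICs: h(0) = 0, h′(0) = 48, h′′(0) = -192, h′′′(0) = -768.

f: a_k = 0, 16, -32, 256/3, -256, 4096/5, …
g: a_k = 3, 0, -24, 0, 32, 0, …
L₀ := L_f ⊗_s L_g (sym. prod.), ord ≤ 4.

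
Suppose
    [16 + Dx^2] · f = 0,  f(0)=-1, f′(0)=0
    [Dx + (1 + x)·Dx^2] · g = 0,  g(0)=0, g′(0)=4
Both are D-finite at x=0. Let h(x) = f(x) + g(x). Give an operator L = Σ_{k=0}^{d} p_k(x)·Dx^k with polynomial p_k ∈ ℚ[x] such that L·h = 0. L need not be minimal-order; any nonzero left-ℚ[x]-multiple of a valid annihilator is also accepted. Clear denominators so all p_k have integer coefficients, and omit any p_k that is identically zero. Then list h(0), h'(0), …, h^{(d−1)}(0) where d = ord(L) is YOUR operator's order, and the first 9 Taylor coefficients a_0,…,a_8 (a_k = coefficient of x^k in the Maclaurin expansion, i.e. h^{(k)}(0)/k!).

L = (176 + 256·x + 128·x^2)·Dx + (144 + 400·x + 384·x^2 + 128·x^3)·Dx^2 + (11 + 16·x + 8·x^2)·Dx^3 + (9 + 25·x + 24·x^2 + 8·x^3)·Dx^4  (order 4).
h: a_k = -1, 4, 6, 4/3, -35/3, 4/5, 226/45, 4/7, -1339/630, …
ICs: h(0) = -1, h′(0) = 4, h′′(0) = 12, h′′′(0) = 8.

f: a_k = -1, 0, 8, 0, -32/3, 0, 256/45, 0, -512/315, …
g: a_k = 0, 4, -2, 4/3, -1, 4/5, -2/3, 4/7, -1/2, …
f+g: L₀ = lclm(L_f,L_g), ord ≤ 2+2.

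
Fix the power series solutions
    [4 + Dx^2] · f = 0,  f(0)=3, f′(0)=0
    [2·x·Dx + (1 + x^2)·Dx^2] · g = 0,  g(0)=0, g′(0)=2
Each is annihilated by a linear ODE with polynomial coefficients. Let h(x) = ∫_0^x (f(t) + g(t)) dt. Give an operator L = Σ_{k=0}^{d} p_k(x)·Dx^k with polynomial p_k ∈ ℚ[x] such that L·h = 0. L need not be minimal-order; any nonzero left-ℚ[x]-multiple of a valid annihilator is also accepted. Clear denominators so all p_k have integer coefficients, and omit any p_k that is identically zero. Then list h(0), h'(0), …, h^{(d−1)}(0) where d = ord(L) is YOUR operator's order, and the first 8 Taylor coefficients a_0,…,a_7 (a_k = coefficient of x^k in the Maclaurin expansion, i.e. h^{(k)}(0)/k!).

f: a_k = 3, 0, -6, 0, 2, 0, -4/15, 0, …
g: a_k = 0, 2, 0, -2/3, 0, 2/5, 0, -2/7, …
Sum ⇒ L₀ = lclm(L_f,L_g) in ℚ(x)⟨Dx⟩.
h=∫h₀ ⇒ L = L₀·Dx.
L = (-32·x + 80·x^3 + 16·x^5)·Dx^2 + (4 + 32·x^2 + 36·x^4 + 8·x^6)·Dx^3 + (-8·x + 20·x^3 + 4·x^5)·Dx^4 + (1 + 8·x^2 + 9·x^4 + 2·x^6)·Dx^5  (order 5).
h: a_k = 0, 3, 1, -2, -1/6, 2/5, 1/15, -4/105, …
ICs: h(0) = 0, h′(0) = 3, h′′(0) = 2, h′′′(0) = -12, h′′′′(0) = -4.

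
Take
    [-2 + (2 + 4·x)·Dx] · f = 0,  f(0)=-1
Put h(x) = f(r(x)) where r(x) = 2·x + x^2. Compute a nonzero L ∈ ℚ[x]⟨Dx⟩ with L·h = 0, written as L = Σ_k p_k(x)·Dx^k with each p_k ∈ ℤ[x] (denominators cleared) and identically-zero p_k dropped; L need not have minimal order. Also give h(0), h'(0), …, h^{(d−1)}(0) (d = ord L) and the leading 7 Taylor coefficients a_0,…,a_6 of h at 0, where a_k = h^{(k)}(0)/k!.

L = (-2 - 2·x) + (1 + 4·x + 2·x^2)·Dx  (order 1).
h: a_k = -1, -2, 1, -2, 9/2, -11, 57/2, …
ICs: h(0) = -1.

f: a_k = -1, -1, 1/2, -1/2, 5/8, -7/8, 21/16, …
L₀ from L_f via x↦r, Dx↦r'^{-1}Dx.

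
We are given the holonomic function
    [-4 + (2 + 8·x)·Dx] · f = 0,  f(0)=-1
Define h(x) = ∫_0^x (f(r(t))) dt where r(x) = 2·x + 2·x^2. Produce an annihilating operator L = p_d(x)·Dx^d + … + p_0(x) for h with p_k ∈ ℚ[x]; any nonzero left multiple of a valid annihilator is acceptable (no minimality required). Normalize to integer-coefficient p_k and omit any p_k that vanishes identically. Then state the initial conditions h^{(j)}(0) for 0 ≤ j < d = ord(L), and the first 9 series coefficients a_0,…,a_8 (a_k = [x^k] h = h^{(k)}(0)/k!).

L = (-4 - 8·x)·Dx + (1 + 8·x + 8·x^2)·Dx^2  (order 2).
h: a_k = 0, -1, -2, 4/3, -4, 72/5, -176/3, 1824/7, -1232, …
ICs: h(0) = 0, h′(0) = -1.

f: a_k = -1, -2, 2, -4, 10, -28, 84, -264, 858, …
f∘r: x↦r, Dx↦Dx/r' in L_f ⇒ L₀.
Integrate: L := L₀·Dx.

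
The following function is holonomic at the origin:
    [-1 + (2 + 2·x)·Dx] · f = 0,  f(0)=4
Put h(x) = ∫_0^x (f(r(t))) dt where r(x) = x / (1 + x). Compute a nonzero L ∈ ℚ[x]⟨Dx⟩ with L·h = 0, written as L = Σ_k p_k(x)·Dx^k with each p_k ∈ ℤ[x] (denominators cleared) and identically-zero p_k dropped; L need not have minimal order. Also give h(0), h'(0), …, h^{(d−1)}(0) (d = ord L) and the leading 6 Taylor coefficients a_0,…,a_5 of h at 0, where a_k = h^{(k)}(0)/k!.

f: a_k = 4, 2, -1/2, 1/4, -5/32, 7/64, …
L₀ from L_f via x↦r, Dx↦r'^{-1}Dx.
h=∫h₀ ⇒ L = L₀·Dx.
L = -Dx + (2 + 6·x + 4·x^2)·Dx^2  (order 2).
h: a_k = 0, 4, 1, -5/6, 13/16, -141/160, …
ICs: h(0) = 0, h′(0) = 4.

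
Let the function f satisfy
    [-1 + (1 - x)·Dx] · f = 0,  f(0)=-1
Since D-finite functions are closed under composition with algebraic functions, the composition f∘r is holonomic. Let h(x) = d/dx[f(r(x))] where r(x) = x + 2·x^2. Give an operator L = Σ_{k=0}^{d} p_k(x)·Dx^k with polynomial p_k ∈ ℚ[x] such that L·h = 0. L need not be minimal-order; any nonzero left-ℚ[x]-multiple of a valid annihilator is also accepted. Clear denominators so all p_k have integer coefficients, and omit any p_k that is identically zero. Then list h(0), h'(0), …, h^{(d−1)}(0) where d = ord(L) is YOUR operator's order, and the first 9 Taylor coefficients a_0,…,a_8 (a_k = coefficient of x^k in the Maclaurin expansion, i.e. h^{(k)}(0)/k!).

L = (6 + 12·x + 24·x^2) + (-1 - 3·x + 6·x^2 + 8·x^3)·Dx  (order 1).
h: a_k = -1, -6, -15, -44, -105, -258, -595, -1368, -3069, …
ICs: h(0) = -1.

f: a_k = -1, -1, -1, -1, -1, -1, -1, -1, -1, …
f∘r: x↦r, Dx↦Dx/r' in L_f ⇒ L₀.
Derive L from L₀ (diff closure).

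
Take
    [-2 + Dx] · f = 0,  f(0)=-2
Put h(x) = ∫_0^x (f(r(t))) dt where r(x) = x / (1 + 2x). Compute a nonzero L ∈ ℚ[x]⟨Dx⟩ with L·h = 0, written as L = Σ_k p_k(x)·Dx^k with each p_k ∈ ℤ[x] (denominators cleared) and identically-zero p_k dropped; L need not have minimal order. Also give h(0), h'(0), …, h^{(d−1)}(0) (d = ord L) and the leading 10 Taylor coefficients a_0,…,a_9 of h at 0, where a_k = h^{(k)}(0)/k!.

f: a_k = -2, -4, -4, -8/3, -4/3, -8/15, -8/45, -16/315, -4/315, -8/2835, …
f∘r: x↦r, Dx↦Dx/r' in L_f ⇒ L₀.
Integrate: L := L₀·Dx.
L = -2·Dx + (1 + 4·x + 4·x^2)·Dx^2  (order 2).
h: a_k = 0, -2, -2, 4/3, -2/3, -4/15, 76/45, -1208/315, 2182/315, -31364/2835, …
ICs: h(0) = 0, h′(0) = -2.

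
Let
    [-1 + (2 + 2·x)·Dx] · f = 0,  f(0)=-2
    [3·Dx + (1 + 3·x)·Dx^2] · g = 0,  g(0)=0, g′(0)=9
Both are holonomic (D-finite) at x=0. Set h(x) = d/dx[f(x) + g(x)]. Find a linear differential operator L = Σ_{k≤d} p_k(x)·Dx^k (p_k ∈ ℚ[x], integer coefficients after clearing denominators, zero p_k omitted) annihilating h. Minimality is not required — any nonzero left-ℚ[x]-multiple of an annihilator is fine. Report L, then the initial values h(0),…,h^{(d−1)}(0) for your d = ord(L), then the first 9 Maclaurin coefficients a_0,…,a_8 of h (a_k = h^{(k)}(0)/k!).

f: a_k = -2, -1, 1/4, -1/8, 5/64, -7/128, 21/512, -33/1024, 429/16384, …
g: a_k = 0, 9, -27/2, 27, -243/4, 729/5, -729/2, 6561/7, -19683/8, …
f+g: L₀ = lclm(L_f,L_g), ord ≤ 1+2.
h=h₀': d/dx-closure on L₀ ⇒ L.
L = (27 + 9·x) + (69 + 126·x + 45·x^2)·Dx + (10 + 46·x + 54·x^2 + 18·x^3)·Dx^2  (order 2).
h: a_k = 8, -53/2, 645/8, -3883/16, 93277/128, -559809/256, 6718233/1024, -40310355/2048, 1934911197/32768, …
ICs: h(0) = 8, h′(0) = -53/2.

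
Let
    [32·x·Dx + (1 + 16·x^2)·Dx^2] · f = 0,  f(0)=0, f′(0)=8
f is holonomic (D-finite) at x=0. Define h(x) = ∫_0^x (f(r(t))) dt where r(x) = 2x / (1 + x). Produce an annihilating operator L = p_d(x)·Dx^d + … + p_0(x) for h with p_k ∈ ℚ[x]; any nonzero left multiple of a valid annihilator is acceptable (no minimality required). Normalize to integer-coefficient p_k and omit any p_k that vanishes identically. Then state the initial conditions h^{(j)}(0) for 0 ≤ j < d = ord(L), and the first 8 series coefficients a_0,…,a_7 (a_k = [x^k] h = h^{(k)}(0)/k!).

f: a_k = 0, 8, 0, -128/3, 0, 2048/5, 0, -32768/7, …
f∘r: x↦r, Dx↦Dx/r' in L_f ⇒ L₀.
h=∫h₀ ⇒ L = L₀·Dx.
L = (2 + 130·x)·Dx^2 + (1 + 2·x + 65·x^2)·Dx^3  (order 3).
h: a_k = 0, 0, 8, -16/3, -244/3, 1008/5, 27688/15, -186416/21, …
ICs: h(0) = 0, h′(0) = 0, h′′(0) = 16.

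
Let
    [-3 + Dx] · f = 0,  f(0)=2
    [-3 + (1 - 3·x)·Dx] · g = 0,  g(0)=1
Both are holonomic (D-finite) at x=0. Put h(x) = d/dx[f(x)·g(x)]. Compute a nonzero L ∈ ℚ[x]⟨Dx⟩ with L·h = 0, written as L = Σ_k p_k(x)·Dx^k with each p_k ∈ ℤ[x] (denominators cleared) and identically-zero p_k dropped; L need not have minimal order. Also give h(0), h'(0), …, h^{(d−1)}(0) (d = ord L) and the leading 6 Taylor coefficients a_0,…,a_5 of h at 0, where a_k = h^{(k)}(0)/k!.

f: a_k = 2, 6, 9, 9, 27/4, 81/20, …
g: a_k = 1, 3, 9, 27, 81, 243, …
h₀=f·g: eliminate ⇒ L₀, order ≤ 1·1.
h₀' ⇒ L via d/dx closure of L₀.
L = (15 - 36·x + 27·x^2) + (-2 + 9·x - 9·x^2)·Dx  (order 1).
h: a_k = 12, 90, 432, 1755, 13203/2, 475551/20, …
ICs: h(0) = 12.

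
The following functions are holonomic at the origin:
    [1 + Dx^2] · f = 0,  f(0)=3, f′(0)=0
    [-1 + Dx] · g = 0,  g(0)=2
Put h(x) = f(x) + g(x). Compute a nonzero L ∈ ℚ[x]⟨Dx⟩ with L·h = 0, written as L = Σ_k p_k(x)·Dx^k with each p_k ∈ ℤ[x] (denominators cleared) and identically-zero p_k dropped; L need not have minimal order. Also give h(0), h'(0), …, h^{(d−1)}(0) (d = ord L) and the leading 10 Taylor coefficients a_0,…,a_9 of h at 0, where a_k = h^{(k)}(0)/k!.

L = -1 + Dx - Dx^2 + Dx^3  (order 3).
h: a_k = 5, 2, -1/2, 1/3, 5/24, 1/60, -1/720, 1/2520, 1/8064, 1/181440, …
ICs: h(0) = 5, h′(0) = 2, h′′(0) = -1.

f: a_k = 3, 0, -3/2, 0, 1/8, 0, -1/240, 0, 1/13440, 0, …
g: a_k = 2, 2, 1, 1/3, 1/12, 1/60, 1/360, 1/2520, 1/20160, 1/181440, …
Weyl lclm of L_f,L_g ⇒ L₀ (ord ≤ 3).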